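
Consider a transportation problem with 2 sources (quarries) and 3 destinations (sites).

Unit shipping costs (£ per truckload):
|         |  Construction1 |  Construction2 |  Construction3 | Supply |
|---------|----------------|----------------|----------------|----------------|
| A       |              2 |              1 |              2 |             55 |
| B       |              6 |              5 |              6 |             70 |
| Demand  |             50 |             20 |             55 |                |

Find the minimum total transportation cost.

A cheapest plan:
  A→Construction1: 50 × £2 = £100
  A→Construction2: 5 × £1 = £5
  B→Construction2: 15 × £5 = £75
  B→Construction3: 55 × £6 = £330
Total = 100 + 5 + 75 + 330 = £510.
(Supply check: A ships 55; B ships 70.)

510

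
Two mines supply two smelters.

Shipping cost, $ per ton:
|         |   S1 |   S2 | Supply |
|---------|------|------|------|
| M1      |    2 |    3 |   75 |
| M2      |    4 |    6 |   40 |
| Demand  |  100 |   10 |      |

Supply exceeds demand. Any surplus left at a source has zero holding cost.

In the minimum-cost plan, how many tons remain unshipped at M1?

An optimal plan:
  M1->S1: 65 × $2 = $130
  M1->S2: 10 × $3 = $30
  M2->S1: 35 × $4 = $140
Total cost = $300.
M1 ships 75 of its 75, leaving 0.

0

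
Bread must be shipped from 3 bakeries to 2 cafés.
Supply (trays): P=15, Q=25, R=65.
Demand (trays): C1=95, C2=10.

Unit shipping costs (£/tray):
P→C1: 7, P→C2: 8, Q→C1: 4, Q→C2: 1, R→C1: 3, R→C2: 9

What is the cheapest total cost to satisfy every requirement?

370

One minimum-cost allocation:
  P to C1: 15 × £7 = £105
  Q to C1: 15 × £4 = £60
  Q to C2: 10 × £1 = £10
  R to C1: 65 × £3 = £195
Total = 105 + 60 + 10 + 195 = £370.
(Supply check: P ships 15; Q ships 25; R ships 65.)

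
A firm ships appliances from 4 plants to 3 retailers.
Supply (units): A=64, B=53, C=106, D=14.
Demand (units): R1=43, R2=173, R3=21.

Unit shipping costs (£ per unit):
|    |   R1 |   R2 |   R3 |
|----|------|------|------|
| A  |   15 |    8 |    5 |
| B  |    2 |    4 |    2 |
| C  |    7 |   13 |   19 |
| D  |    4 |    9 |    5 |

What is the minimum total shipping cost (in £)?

Optimal allocation:
  A→R2: 57 units
  A→R3: 7 units
  B→R2: 53 units
  C→R1: 43 units
  C→R2: 63 units
  D→R3: 14 units
Total cost = £1893.

1893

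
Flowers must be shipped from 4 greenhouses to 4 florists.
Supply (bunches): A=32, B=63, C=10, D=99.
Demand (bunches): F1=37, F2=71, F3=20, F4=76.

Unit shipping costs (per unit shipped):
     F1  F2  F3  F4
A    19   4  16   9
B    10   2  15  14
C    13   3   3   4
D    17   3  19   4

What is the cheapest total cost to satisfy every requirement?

1073

A cheapest plan:
  A to F2: 22 × 4 = 88
  A to F3: 10 × 16 = 160
  B to F1: 37 × 10 = 370
  B to F2: 26 × 2 = 52
  C to F3: 10 × 3 = 30
  D to F2: 23 × 3 = 69
  D to F4: 76 × 4 = 304
Total = 88 + 160 + 370 + 52 + 30 + 69 + 304 = 1073.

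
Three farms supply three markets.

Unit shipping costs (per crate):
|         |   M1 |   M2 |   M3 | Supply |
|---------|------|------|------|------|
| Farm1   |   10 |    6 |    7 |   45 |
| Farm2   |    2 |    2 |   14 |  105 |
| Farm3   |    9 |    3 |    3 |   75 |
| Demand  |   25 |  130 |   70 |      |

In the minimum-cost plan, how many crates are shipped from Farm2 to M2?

80

Optimal shipments:
  Farm1->M2: 45 crates
  Farm2->M1: 25 crates
  Farm2->M2: 80 crates
  Farm3->M2: 5 crates
  Farm3->M3: 70 crates
Total cost = 705.
So Farm2→M2 carries 80 crates.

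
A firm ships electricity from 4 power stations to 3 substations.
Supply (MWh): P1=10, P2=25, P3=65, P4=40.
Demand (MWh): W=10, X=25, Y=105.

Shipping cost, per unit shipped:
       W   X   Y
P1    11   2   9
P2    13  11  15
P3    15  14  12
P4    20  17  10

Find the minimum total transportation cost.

1495

Optimal allocation:
  P1→X: 10 × 2 = 20
  P2→W: 10 × 13 = 130
  P2→X: 15 × 11 = 165
  P3→Y: 65 × 12 = 780
  P4→Y: 40 × 10 = 400
Total = 20 + 130 + 165 + 780 + 400 = 1495.
(Supply check: P1 ships 10; P2 ships 25; P3 ships 65; P4 ships 40.)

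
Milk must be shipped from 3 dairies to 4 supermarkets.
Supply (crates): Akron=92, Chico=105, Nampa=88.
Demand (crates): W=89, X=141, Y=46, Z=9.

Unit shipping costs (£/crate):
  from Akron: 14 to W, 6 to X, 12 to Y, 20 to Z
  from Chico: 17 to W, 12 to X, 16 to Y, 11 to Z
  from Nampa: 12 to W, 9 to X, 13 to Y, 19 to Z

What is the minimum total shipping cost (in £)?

A cheapest plan:
  Akron–X: 92 × £6 = £552
  Chico–W: 1 × £17 = £17
  Chico–X: 49 × £12 = £588
  Chico–Y: 46 × £16 = £736
  Chico–Z: 9 × £11 = £99
  Nampa–W: 88 × £12 = £1056
Total = 552 + 17 + 588 + 736 + 99 + 1056 = £3048.
(Supply check: Akron ships 92; Chico ships 105; Nampa ships 88.)

3048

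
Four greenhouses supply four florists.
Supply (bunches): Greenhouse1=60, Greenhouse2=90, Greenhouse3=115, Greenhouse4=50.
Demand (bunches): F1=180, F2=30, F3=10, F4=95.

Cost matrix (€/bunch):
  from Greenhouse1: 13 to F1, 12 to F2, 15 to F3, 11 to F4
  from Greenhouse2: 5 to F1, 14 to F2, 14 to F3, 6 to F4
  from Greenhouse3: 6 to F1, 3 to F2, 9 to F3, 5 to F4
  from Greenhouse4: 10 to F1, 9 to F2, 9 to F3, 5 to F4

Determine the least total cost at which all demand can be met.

A cheapest plan:
  Greenhouse1→F1: 5 bunches
  Greenhouse1→F4: 55 bunches
  Greenhouse2→F1: 90 bunches
  Greenhouse3→F1: 85 bunches
  Greenhouse3→F2: 30 bunches
  Greenhouse4→F3: 10 bunches
  Greenhouse4→F4: 40 bunches
Total cost = €2010.

2010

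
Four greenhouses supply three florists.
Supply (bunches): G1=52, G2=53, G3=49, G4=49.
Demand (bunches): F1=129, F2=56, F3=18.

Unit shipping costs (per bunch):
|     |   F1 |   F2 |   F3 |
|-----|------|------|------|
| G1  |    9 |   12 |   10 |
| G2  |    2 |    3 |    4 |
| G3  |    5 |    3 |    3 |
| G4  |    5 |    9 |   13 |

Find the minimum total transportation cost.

991

One minimum-cost allocation:
  G1–F1: 34 × 9 = 306
  G1–F3: 18 × 10 = 180
  G2–F1: 46 × 2 = 92
  G2–F2: 7 × 3 = 21
  G3–F2: 49 × 3 = 147
  G4–F1: 49 × 5 = 245
Total = 306 + 180 + 92 + 21 + 147 + 245 = 991.
(Supply check: G1 ships 52; G2 ships 53; G3 ships 49; G4 ships 49.)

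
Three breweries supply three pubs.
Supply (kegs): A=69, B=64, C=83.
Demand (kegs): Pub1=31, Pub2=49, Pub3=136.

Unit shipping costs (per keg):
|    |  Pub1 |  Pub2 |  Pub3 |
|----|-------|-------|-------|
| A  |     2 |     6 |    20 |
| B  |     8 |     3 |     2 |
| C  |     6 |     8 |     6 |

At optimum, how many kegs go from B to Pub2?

The minimum-cost plan:
  A to Pub1: 31 × 2 = 62
  A to Pub2: 38 × 6 = 228
  B to Pub2: 11 × 3 = 33
  B to Pub3: 53 × 2 = 106
  C to Pub3: 83 × 6 = 498
Total cost = 927.
So B→Pub2 carries 11 kegs.

11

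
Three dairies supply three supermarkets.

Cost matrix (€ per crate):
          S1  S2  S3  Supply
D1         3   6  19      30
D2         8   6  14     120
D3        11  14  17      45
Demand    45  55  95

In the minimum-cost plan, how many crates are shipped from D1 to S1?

Optimal shipments:
  D1→S1: 30 crates
  D2→S2: 55 crates
  D2→S3: 65 crates
  D3→S1: 15 crates
  D3→S3: 30 crates
Total cost = €2005.
So D1→S1 carries 30 crates.

30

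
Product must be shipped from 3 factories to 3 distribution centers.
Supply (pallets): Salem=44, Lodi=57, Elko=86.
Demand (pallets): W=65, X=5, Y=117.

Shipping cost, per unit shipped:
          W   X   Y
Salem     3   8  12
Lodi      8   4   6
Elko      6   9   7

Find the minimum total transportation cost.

A cheapest plan:
  Salem to W: 44 × 3 = 132
  Lodi to X: 5 × 4 = 20
  Lodi to Y: 52 × 6 = 312
  Elko to W: 21 × 6 = 126
  Elko to Y: 65 × 7 = 455
Total = 132 + 20 + 312 + 126 + 455 = 1045.

1045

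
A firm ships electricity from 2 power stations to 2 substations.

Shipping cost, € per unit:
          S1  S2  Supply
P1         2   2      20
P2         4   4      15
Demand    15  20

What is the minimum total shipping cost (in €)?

Optimal allocation:
  P1 to S2: 20 × €2 = €40
  P2 to S1: 15 × €4 = €60
Total = 40 + 60 = €100.

100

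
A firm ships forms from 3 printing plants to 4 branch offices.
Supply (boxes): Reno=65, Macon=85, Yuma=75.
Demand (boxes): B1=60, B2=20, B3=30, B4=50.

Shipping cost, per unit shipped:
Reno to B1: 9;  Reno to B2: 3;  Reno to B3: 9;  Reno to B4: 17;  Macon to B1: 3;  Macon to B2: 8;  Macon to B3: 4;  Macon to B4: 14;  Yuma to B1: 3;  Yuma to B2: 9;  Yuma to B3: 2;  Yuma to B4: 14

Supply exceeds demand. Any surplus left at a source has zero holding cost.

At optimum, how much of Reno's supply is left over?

An optimal plan:
  Reno->B2: 20 × 3 = 60
  Macon->B1: 60 × 3 = 180
  Macon->B4: 5 × 14 = 70
  Yuma->B3: 30 × 2 = 60
  Yuma->B4: 45 × 14 = 630
Total cost = 1000.
Reno ships 20 of its 65, leaving 45.

45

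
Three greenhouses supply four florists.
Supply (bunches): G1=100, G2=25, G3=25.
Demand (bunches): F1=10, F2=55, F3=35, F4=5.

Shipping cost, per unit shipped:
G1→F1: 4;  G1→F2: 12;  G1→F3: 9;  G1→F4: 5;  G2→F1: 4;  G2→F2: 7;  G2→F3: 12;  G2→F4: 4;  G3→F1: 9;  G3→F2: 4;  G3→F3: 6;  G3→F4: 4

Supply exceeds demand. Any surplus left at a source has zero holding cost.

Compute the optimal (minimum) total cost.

An optimal shipping plan:
  G1–F1: 10 bunches
  G1–F2: 5 bunches
  G1–F3: 35 bunches
  G1–F4: 5 bunches
  G2–F2: 25 bunches
  G3–F2: 25 bunches
Total cost = 715.

715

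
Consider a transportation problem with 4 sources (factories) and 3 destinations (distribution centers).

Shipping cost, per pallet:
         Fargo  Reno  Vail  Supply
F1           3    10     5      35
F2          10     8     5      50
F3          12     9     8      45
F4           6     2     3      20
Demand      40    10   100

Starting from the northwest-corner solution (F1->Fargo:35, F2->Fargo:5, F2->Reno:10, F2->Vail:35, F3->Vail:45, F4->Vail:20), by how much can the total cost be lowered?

Current plan cost = 35·3 + 5·10 + 10·8 + 35·5 + 45·8 + 20·3 = 830.
Optimal plan:
  F1->Fargo: 35 pallets
  F2->Vail: 50 pallets
  F3->Vail: 45 pallets
  F4->Fargo: 5 pallets
  F4->Reno: 10 pallets
  F4->Vail: 5 pallets
Optimal cost = 780.
Saving = 830 − 780 = 50.

50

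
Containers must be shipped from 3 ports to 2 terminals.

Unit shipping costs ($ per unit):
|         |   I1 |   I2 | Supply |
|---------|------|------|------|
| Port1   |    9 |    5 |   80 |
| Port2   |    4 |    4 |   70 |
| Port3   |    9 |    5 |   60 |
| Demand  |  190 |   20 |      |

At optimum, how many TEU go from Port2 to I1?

70

The minimum-cost plan:
  Port1 to I1: 60 TEU
  Port1 to I2: 20 TEU
  Port2 to I1: 70 TEU
  Port3 to I1: 60 TEU
Total cost = $1460.
So Port2→I1 carries 70 TEU.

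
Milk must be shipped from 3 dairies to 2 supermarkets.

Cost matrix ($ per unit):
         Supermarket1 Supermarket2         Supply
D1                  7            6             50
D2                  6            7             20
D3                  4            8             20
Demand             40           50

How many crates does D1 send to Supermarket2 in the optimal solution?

The minimum-cost plan:
  D1 to Supermarket2: 50 × $6 = $300
  D2 to Supermarket1: 20 × $6 = $120
  D3 to Supermarket1: 20 × $4 = $80
Total cost = $500.
So D1→Supermarket2 carries 50 crates.

50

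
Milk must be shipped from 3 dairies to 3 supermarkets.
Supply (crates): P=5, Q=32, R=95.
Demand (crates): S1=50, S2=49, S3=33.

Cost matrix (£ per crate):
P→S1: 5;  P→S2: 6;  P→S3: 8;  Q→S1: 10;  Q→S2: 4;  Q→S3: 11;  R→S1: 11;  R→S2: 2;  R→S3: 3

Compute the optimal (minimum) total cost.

An optimal shipping plan:
  P–S1: 5 crates
  Q–S1: 32 crates
  R–S1: 13 crates
  R–S2: 49 crates
  R–S3: 33 crates
Total cost = £685.

685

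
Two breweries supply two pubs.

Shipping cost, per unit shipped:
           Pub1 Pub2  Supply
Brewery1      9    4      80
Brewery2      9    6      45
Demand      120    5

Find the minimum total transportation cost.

1100

Optimal allocation:
  Brewery1 to Pub1: 75 × 9 = 675
  Brewery1 to Pub2: 5 × 4 = 20
  Brewery2 to Pub1: 45 × 9 = 405
Total = 675 + 20 + 405 = 1100.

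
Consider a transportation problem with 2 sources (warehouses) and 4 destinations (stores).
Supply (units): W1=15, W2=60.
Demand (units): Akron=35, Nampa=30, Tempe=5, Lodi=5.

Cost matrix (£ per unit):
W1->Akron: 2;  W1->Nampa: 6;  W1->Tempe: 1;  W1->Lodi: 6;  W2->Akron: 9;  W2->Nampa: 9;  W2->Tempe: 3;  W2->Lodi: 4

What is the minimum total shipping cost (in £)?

515

Optimal allocation:
  W1→Akron: 15 × £2 = £30
  W2→Akron: 20 × £9 = £180
  W2→Nampa: 30 × £9 = £270
  W2→Tempe: 5 × £3 = £15
  W2→Lodi: 5 × £4 = £20
Total = 30 + 180 + 270 + 15 + 20 = £515.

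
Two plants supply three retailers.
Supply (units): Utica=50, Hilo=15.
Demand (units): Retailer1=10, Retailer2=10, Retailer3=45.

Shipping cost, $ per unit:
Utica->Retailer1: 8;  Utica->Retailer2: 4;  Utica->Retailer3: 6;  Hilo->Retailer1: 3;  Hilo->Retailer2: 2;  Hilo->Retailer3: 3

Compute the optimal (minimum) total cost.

An optimal shipping plan:
  Utica–Retailer2: 10 units
  Utica–Retailer3: 40 units
  Hilo–Retailer1: 10 units
  Hilo–Retailer3: 5 units
Total cost = $325.

325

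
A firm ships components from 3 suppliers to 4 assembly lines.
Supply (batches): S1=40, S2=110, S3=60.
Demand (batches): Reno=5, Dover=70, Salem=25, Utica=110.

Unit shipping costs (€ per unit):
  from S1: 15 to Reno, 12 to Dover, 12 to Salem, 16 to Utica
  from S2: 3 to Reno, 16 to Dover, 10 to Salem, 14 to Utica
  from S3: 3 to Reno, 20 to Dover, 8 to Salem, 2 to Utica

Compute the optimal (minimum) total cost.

An optimal shipping plan:
  S1–Dover: 40 × €12 = €480
  S2–Reno: 5 × €3 = €15
  S2–Dover: 30 × €16 = €480
  S2–Salem: 25 × €10 = €250
  S2–Utica: 50 × €14 = €700
  S3–Utica: 60 × €2 = €120
Total = 480 + 15 + 480 + 250 + 700 + 120 = €2045.
(Supply check: S1 ships 40; S2 ships 110; S3 ships 60.)

2045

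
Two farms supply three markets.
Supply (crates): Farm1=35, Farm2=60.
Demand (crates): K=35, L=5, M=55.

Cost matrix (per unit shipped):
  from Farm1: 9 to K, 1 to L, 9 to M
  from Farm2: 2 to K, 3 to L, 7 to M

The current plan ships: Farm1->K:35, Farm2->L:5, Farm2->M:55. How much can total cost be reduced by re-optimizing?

195

Current plan cost = 35·9 + 5·3 + 55·7 = 715.
Optimal plan:
  Farm1->L: 5 × 1 = 5
  Farm1->M: 30 × 9 = 270
  Farm2->K: 35 × 2 = 70
  Farm2->M: 25 × 7 = 175
Optimal cost = 520.
Saving = 715 − 520 = 195.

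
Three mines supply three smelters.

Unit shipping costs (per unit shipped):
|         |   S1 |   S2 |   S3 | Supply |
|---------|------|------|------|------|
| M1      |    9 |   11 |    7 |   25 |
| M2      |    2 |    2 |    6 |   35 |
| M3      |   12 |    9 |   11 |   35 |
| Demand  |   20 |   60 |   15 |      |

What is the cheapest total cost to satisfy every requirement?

580

A cheapest plan:
  M1 to S1: 10 × 9 = 90
  M1 to S3: 15 × 7 = 105
  M2 to S1: 10 × 2 = 20
  M2 to S2: 25 × 2 = 50
  M3 to S2: 35 × 9 = 315
Total = 90 + 105 + 20 + 50 + 315 = 580.
(Supply check: M1 ships 25; M2 ships 35; M3 ships 35.)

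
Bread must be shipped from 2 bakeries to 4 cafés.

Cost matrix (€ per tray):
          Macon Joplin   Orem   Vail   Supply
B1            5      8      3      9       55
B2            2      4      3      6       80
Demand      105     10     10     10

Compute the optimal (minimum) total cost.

A cheapest plan:
  B1–Macon: 35 × €5 = €175
  B1–Orem: 10 × €3 = €30
  B1–Vail: 10 × €9 = €90
  B2–Macon: 70 × €2 = €140
  B2–Joplin: 10 × €4 = €40
Total = 175 + 30 + 90 + 140 + 40 = €475.

475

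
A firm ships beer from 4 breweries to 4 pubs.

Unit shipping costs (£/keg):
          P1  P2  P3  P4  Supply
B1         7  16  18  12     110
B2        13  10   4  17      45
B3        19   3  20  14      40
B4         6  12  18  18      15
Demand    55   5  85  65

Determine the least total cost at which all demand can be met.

2135

Optimal allocation:
  B1–P1: 40 × £7 = £280
  B1–P3: 5 × £18 = £90
  B1–P4: 65 × £12 = £780
  B2–P3: 45 × £4 = £180
  B3–P2: 5 × £3 = £15
  B3–P3: 35 × £20 = £700
  B4–P1: 15 × £6 = £90
Total = 280 + 90 + 780 + 180 + 15 + 700 + 90 = £2135.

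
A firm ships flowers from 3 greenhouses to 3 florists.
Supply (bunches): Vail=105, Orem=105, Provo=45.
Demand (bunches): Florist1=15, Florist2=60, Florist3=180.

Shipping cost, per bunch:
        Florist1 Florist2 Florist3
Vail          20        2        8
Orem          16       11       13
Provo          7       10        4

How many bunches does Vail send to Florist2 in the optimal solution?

60

The minimum-cost plan:
  Vail→Florist2: 60 × 2 = 120
  Vail→Florist3: 45 × 8 = 360
  Orem→Florist1: 15 × 16 = 240
  Orem→Florist3: 90 × 13 = 1170
  Provo→Florist3: 45 × 4 = 180
Total cost = 2070.
So Vail→Florist2 carries 60 bunches.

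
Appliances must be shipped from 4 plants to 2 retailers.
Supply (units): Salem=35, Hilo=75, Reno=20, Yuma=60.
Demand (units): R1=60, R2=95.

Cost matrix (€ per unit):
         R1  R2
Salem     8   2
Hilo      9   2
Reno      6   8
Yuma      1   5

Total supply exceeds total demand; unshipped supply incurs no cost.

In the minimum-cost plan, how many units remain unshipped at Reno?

20

An optimal plan:
  Salem→R2: 35 units
  Hilo→R2: 60 units
  Yuma→R1: 60 units
Total cost = €250.
Reno ships 0 of its 20, leaving 20.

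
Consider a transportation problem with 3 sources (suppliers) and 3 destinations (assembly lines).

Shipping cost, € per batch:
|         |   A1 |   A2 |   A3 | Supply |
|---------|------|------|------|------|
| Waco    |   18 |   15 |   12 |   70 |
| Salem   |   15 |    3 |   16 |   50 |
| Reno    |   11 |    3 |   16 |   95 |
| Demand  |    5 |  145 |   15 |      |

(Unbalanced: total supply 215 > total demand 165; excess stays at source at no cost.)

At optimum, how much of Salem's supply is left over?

Minimum-cost shipments:
  Waco->A1: 5 × €18 = €90
  Waco->A3: 15 × €12 = €180
  Salem->A2: 50 × €3 = €150
  Reno->A2: 95 × €3 = €285
Total cost = €705.
Salem ships 50 of its 50, leaving 0.

0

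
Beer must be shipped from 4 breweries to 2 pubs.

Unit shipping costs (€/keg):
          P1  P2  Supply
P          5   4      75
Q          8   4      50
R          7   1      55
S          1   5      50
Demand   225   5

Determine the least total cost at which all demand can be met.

1180

Optimal allocation:
  P→P1: 75 kegs
  Q→P1: 50 kegs
  R→P1: 50 kegs
  R→P2: 5 kegs
  S→P1: 50 kegs
Total cost = €1180.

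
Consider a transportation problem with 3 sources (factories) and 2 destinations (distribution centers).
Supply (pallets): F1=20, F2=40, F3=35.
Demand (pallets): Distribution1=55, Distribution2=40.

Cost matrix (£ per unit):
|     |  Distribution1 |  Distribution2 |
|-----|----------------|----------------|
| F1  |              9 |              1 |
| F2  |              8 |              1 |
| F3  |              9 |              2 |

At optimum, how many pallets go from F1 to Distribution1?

Optimal shipments:
  F1->Distribution2: 20 pallets
  F2->Distribution1: 40 pallets
  F3->Distribution1: 15 pallets
  F3->Distribution2: 20 pallets
Total cost = £515.
The route F1→Distribution1 is not used.

0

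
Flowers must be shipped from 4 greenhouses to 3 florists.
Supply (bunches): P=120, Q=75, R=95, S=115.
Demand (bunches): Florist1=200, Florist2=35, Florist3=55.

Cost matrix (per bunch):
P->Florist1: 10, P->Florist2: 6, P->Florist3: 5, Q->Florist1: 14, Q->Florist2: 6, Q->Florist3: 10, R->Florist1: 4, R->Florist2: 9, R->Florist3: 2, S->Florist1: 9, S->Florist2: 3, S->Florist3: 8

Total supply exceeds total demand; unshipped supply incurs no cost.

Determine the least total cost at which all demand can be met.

1730

One minimum-cost allocation:
  P→Florist1: 25 × 10 = 250
  P→Florist3: 55 × 5 = 275
  R→Florist1: 95 × 4 = 380
  S→Florist1: 80 × 9 = 720
  S→Florist2: 35 × 3 = 105
Total = 250 + 275 + 380 + 720 + 105 = 1730.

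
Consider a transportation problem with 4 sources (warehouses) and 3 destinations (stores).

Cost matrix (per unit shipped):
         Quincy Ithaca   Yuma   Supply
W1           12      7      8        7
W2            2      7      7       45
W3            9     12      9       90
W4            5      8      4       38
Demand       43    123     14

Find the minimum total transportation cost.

1477

Optimal allocation:
  W1 to Ithaca: 7 × 7 = 49
  W2 to Quincy: 43 × 2 = 86
  W2 to Ithaca: 2 × 7 = 14
  W3 to Ithaca: 90 × 12 = 1080
  W4 to Ithaca: 24 × 8 = 192
  W4 to Yuma: 14 × 4 = 56
Total = 49 + 86 + 14 + 1080 + 192 + 56 = 1477.
(Supply check: W1 ships 7; W2 ships 45; W3 ships 90; W4 ships 38.)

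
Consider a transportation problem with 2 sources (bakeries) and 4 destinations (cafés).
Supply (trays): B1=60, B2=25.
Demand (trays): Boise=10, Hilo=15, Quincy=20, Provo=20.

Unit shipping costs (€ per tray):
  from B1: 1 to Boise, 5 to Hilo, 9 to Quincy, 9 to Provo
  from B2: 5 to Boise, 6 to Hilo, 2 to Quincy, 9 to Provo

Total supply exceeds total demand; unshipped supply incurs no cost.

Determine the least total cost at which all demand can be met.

305

An optimal shipping plan:
  B1 to Boise: 10 trays
  B1 to Hilo: 15 trays
  B1 to Provo: 20 trays
  B2 to Quincy: 20 trays
Total cost = €305.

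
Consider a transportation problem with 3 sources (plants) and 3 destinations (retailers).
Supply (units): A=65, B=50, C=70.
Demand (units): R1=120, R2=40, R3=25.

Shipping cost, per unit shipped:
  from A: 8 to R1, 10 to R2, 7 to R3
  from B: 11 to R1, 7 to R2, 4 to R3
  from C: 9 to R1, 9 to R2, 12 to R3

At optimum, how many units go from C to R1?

55

Optimal shipments:
  A to R1: 65 × 8 = 520
  B to R2: 25 × 7 = 175
  B to R3: 25 × 4 = 100
  C to R1: 55 × 9 = 495
  C to R2: 15 × 9 = 135
Total cost = 1425.
So C→R1 carries 55 units.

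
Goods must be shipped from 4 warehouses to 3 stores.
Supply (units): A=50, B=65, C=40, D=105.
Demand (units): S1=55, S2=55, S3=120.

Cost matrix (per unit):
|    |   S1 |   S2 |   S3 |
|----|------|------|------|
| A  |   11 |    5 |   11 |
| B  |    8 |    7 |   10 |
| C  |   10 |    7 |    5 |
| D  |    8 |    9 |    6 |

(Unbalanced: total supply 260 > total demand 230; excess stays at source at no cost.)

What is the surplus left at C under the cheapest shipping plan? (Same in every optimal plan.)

0

An optimal plan:
  A→S2: 50 × 5 = 250
  B→S1: 55 × 8 = 440
  B→S2: 5 × 7 = 35
  C→S3: 40 × 5 = 200
  D→S3: 80 × 6 = 480
Total cost = 1405.
C ships 40 of its 40, leaving 0.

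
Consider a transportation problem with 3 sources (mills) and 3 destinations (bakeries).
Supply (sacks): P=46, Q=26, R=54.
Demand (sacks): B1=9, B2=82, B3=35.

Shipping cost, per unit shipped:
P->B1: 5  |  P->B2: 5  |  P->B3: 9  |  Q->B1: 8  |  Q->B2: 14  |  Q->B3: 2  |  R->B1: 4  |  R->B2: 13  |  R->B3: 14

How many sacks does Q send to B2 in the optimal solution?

0

The minimum-cost plan:
  P->B2: 46 × 5 = 230
  Q->B3: 26 × 2 = 52
  R->B1: 9 × 4 = 36
  R->B2: 36 × 13 = 468
  R->B3: 9 × 14 = 126
Total cost = 912.
The route Q→B2 is not used.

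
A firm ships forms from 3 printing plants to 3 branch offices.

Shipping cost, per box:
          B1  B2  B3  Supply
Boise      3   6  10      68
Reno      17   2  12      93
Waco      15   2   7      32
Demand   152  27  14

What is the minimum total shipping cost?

An optimal shipping plan:
  Boise->B1: 68 × 3 = 204
  Reno->B1: 66 × 17 = 1122
  Reno->B2: 27 × 2 = 54
  Waco->B1: 18 × 15 = 270
  Waco->B3: 14 × 7 = 98
Total = 204 + 1122 + 54 + 270 + 98 = 1748.
(Supply check: Boise ships 68; Reno ships 93; Waco ships 32.)

1748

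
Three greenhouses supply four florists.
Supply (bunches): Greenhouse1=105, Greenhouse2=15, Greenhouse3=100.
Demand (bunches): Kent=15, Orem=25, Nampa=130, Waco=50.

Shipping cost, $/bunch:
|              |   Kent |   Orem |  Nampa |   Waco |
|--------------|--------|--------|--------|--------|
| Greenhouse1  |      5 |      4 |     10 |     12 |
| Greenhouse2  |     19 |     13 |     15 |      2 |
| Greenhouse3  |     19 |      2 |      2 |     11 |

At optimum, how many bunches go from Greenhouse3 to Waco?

0

Solving gives:
  Greenhouse1 to Kent: 15 bunches
  Greenhouse1 to Orem: 25 bunches
  Greenhouse1 to Nampa: 30 bunches
  Greenhouse1 to Waco: 35 bunches
  Greenhouse2 to Waco: 15 bunches
  Greenhouse3 to Nampa: 100 bunches
Total cost = $1125.
The route Greenhouse3→Waco is not used.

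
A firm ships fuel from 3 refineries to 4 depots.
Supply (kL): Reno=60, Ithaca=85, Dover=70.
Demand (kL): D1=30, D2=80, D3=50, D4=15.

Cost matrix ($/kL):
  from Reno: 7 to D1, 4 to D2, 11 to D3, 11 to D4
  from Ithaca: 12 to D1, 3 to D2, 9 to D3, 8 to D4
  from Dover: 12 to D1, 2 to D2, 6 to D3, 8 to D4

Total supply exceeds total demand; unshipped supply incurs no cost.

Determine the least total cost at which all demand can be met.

Optimal allocation:
  Reno->D1: 30 × $7 = $210
  Ithaca->D2: 60 × $3 = $180
  Ithaca->D4: 15 × $8 = $120
  Dover->D2: 20 × $2 = $40
  Dover->D3: 50 × $6 = $300
Total = 210 + 180 + 120 + 40 + 300 = $850.

850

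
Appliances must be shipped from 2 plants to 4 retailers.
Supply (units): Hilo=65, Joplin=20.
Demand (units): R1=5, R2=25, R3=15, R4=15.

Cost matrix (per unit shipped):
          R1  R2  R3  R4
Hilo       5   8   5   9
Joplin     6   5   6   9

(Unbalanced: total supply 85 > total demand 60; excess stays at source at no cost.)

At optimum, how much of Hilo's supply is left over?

25

Minimum-cost shipments:
  Hilo to R1: 5 × 5 = 25
  Hilo to R2: 5 × 8 = 40
  Hilo to R3: 15 × 5 = 75
  Hilo to R4: 15 × 9 = 135
  Joplin to R2: 20 × 5 = 100
Total cost = 375.
Hilo ships 40 of its 65, leaving 25.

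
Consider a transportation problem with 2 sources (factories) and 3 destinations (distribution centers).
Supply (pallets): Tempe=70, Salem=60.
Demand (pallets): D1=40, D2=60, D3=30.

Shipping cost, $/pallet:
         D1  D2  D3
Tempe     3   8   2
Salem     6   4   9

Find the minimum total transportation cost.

420

Optimal allocation:
  Tempe to D1: 40 × $3 = $120
  Tempe to D3: 30 × $2 = $60
  Salem to D2: 60 × $4 = $240
Total = 120 + 60 + 240 = $420.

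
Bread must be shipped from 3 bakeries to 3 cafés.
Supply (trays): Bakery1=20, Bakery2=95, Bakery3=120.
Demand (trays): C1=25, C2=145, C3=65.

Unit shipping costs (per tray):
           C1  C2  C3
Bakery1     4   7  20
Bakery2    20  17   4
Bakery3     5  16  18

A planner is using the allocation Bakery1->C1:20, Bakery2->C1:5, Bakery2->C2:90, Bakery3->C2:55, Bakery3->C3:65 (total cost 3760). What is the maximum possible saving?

1205

Current plan cost = 20·4 + 5·20 + 90·17 + 55·16 + 65·18 = 3760.
Optimal plan:
  Bakery1->C2: 20 trays
  Bakery2->C2: 30 trays
  Bakery2->C3: 65 trays
  Bakery3->C1: 25 trays
  Bakery3->C2: 95 trays
Optimal cost = 2555.
Saving = 3760 − 2555 = 1205.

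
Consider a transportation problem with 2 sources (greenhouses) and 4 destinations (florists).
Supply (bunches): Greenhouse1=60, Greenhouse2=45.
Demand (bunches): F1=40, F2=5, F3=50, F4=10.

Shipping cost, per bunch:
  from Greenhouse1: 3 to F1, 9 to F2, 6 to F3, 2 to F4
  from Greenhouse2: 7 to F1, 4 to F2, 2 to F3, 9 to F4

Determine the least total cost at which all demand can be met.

300

Optimal allocation:
  Greenhouse1–F1: 40 × 3 = 120
  Greenhouse1–F3: 10 × 6 = 60
  Greenhouse1–F4: 10 × 2 = 20
  Greenhouse2–F2: 5 × 4 = 20
  Greenhouse2–F3: 40 × 2 = 80
Total = 120 + 60 + 20 + 20 + 80 = 300.
(Supply check: Greenhouse1 ships 60; Greenhouse2 ships 45.)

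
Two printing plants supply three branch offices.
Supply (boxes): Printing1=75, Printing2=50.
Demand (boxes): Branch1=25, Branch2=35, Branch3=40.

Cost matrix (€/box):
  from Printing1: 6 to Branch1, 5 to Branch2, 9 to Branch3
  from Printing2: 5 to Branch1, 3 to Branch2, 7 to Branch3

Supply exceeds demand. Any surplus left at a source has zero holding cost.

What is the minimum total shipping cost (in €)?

A cheapest plan:
  Printing1->Branch1: 25 boxes
  Printing1->Branch2: 25 boxes
  Printing2->Branch2: 10 boxes
  Printing2->Branch3: 40 boxes
Total cost = €585.
(Supply check: Printing1 ships 50; Printing2 ships 50.)

585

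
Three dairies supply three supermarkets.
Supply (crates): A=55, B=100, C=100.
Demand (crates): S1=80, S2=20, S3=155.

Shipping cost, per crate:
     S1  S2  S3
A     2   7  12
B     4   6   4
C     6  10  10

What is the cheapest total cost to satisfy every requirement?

1410

One minimum-cost allocation:
  A→S1: 55 crates
  B→S3: 100 crates
  C→S1: 25 crates
  C→S2: 20 crates
  C→S3: 55 crates
Total cost = 1410.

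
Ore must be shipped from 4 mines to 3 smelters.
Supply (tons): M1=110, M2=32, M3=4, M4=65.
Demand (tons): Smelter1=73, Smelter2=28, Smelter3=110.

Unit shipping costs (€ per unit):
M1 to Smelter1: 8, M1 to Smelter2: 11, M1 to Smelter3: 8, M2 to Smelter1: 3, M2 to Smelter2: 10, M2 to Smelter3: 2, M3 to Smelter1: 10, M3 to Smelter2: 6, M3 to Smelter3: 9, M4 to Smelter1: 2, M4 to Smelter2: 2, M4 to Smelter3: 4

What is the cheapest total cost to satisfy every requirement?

A cheapest plan:
  M1–Smelter1: 32 × €8 = €256
  M1–Smelter3: 78 × €8 = €624
  M2–Smelter3: 32 × €2 = €64
  M3–Smelter2: 4 × €6 = €24
  M4–Smelter1: 41 × €2 = €82
  M4–Smelter2: 24 × €2 = €48
Total = 256 + 624 + 64 + 24 + 82 + 48 = €1098.
(Supply check: M1 ships 110; M2 ships 32; M3 ships 4; M4 ships 65.)

1098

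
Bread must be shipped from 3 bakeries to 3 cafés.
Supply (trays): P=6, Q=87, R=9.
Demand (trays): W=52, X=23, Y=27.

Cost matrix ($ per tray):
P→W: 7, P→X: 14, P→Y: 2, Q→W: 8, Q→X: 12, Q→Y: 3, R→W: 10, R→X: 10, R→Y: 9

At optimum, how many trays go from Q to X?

14

The minimum-cost plan:
  P to Y: 6 × $2 = $12
  Q to W: 52 × $8 = $416
  Q to X: 14 × $12 = $168
  Q to Y: 21 × $3 = $63
  R to X: 9 × $10 = $90
Total cost = $749.
So Q→X carries 14 trays.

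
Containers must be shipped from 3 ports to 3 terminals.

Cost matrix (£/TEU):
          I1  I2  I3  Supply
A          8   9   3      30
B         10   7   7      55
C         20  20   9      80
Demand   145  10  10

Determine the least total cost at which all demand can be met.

2250

Optimal allocation:
  A to I1: 30 × £8 = £240
  B to I1: 45 × £10 = £450
  B to I2: 10 × £7 = £70
  C to I1: 70 × £20 = £1400
  C to I3: 10 × £9 = £90
Total = 240 + 450 + 70 + 1400 + 90 = £2250.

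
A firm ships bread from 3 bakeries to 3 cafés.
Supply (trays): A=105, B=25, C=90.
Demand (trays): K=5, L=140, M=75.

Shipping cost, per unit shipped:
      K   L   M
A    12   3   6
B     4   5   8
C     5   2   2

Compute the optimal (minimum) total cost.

615

One minimum-cost allocation:
  A→L: 105 × 3 = 315
  B→K: 5 × 4 = 20
  B→L: 20 × 5 = 100
  C→L: 15 × 2 = 30
  C→M: 75 × 2 = 150
Total = 315 + 20 + 100 + 30 + 150 = 615.
(Supply check: A ships 105; B ships 25; C ships 90.)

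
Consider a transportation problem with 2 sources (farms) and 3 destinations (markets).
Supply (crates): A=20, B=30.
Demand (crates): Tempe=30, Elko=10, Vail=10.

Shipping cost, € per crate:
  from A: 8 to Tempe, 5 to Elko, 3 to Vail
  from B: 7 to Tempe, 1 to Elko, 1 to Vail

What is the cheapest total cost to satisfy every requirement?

250

One minimum-cost allocation:
  A to Tempe: 20 crates
  B to Tempe: 10 crates
  B to Elko: 10 crates
  B to Vail: 10 crates
Total cost = €250.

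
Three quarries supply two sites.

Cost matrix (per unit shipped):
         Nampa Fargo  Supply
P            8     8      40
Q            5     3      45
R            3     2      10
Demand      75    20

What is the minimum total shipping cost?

Optimal allocation:
  P to Nampa: 40 × 8 = 320
  Q to Nampa: 25 × 5 = 125
  Q to Fargo: 20 × 3 = 60
  R to Nampa: 10 × 3 = 30
Total = 320 + 125 + 60 + 30 = 535.
(Supply check: P ships 40; Q ships 45; R ships 10.)

535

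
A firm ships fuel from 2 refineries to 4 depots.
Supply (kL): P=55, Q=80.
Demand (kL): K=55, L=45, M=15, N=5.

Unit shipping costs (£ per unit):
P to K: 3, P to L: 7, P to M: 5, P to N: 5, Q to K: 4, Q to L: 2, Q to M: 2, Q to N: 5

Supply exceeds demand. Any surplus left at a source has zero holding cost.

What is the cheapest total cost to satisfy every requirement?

310

Optimal allocation:
  P to K: 55 × £3 = £165
  Q to L: 45 × £2 = £90
  Q to M: 15 × £2 = £30
  Q to N: 5 × £5 = £25
Total = 165 + 90 + 30 + 25 = £310.
(Supply check: P ships 55; Q ships 65.)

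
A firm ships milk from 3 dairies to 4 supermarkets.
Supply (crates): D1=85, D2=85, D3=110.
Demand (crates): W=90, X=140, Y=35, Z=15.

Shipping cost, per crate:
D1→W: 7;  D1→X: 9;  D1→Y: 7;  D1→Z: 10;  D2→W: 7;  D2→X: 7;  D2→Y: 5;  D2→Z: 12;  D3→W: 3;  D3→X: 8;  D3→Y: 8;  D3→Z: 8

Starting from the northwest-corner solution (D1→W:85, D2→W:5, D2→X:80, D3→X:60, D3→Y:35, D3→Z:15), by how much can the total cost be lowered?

Current plan cost = 85·7 + 5·7 + 80·7 + 60·8 + 35·8 + 15·8 = 2070.
Optimal plan:
  D1->X: 85 crates
  D2->X: 50 crates
  D2->Y: 35 crates
  D3->W: 90 crates
  D3->X: 5 crates
  D3->Z: 15 crates
Optimal cost = 1720.
Saving = 2070 − 1720 = 350.

350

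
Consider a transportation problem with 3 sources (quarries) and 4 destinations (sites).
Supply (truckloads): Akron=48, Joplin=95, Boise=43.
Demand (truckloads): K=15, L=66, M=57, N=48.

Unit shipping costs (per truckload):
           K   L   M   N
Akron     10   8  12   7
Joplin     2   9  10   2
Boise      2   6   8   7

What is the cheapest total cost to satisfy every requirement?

Optimal allocation:
  Akron to L: 48 × 8 = 384
  Joplin to K: 15 × 2 = 30
  Joplin to M: 32 × 10 = 320
  Joplin to N: 48 × 2 = 96
  Boise to L: 18 × 6 = 108
  Boise to M: 25 × 8 = 200
Total = 384 + 30 + 320 + 96 + 108 + 200 = 1138.
(Supply check: Akron ships 48; Joplin ships 95; Boise ships 43.)

1138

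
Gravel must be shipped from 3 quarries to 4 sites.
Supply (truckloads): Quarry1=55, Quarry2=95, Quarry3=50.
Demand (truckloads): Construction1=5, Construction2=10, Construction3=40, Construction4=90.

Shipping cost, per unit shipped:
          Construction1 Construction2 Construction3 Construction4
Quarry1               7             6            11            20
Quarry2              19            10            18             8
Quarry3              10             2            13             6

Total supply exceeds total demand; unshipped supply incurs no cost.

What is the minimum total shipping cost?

A cheapest plan:
  Quarry1 to Construction1: 5 truckloads
  Quarry1 to Construction3: 40 truckloads
  Quarry2 to Construction4: 50 truckloads
  Quarry3 to Construction2: 10 truckloads
  Quarry3 to Construction4: 40 truckloads
Total cost = 1135.
(Supply check: Quarry1 ships 45; Quarry2 ships 50; Quarry3 ships 50.)

1135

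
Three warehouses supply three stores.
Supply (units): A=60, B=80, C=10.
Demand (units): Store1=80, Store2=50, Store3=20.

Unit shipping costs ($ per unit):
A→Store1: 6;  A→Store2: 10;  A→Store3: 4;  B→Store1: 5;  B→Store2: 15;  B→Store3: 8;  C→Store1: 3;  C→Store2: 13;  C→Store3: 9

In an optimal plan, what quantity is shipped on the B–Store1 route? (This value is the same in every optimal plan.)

The minimum-cost plan:
  A→Store2: 50 × $10 = $500
  A→Store3: 10 × $4 = $40
  B→Store1: 70 × $5 = $350
  B→Store3: 10 × $8 = $80
  C→Store1: 10 × $3 = $30
Total cost = $1000.
So B→Store1 carries 70 units.

70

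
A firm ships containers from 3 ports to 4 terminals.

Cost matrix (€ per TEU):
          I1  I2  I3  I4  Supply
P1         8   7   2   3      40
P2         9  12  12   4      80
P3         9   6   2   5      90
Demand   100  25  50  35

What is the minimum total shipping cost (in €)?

An optimal shipping plan:
  P1→I1: 5 × €8 = €40
  P1→I4: 35 × €3 = €105
  P2→I1: 80 × €9 = €720
  P3→I1: 15 × €9 = €135
  P3→I2: 25 × €6 = €150
  P3→I3: 50 × €2 = €100
Total = 40 + 105 + 720 + 135 + 150 + 100 = €1250.

1250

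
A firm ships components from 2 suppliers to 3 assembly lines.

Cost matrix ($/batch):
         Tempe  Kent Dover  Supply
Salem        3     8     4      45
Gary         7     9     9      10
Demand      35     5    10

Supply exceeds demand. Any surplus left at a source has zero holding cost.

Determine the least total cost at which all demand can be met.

A cheapest plan:
  Salem->Tempe: 35 × $3 = $105
  Salem->Dover: 10 × $4 = $40
  Gary->Kent: 5 × $9 = $45
Total = 105 + 40 + 45 = $190.

190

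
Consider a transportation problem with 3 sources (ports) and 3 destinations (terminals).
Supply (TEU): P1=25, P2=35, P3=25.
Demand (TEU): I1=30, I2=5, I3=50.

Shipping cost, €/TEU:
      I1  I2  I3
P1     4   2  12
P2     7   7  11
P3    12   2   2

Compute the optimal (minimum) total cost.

485

An optimal shipping plan:
  P1 to I1: 20 × €4 = €80
  P1 to I2: 5 × €2 = €10
  P2 to I1: 10 × €7 = €70
  P2 to I3: 25 × €11 = €275
  P3 to I3: 25 × €2 = €50
Total = 80 + 10 + 70 + 275 + 50 = €485.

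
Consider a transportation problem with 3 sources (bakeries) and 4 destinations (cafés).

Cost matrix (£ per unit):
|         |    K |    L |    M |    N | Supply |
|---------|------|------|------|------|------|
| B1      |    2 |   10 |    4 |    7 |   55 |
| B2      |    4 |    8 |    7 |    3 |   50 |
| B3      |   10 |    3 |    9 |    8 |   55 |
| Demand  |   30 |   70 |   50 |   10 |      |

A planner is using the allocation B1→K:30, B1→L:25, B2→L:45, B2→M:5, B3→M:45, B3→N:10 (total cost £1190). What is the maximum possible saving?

565

Current plan cost = 30·2 + 25·10 + 45·8 + 5·7 + 45·9 + 10·8 = £1190.
Optimal plan:
  B1→K: 5 × £2 = £10
  B1→M: 50 × £4 = £200
  B2→K: 25 × £4 = £100
  B2→L: 15 × £8 = £120
  B2→N: 10 × £3 = £30
  B3→L: 55 × £3 = £165
Optimal cost = £625.
Saving = 1190 − 625 = £565.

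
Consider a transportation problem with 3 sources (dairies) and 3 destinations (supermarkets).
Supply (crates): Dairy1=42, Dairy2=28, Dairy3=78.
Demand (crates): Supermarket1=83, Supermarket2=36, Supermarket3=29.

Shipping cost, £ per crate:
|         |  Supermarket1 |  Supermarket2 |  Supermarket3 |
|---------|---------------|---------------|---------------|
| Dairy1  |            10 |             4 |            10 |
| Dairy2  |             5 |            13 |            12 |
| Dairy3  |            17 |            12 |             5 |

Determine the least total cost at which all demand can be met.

A cheapest plan:
  Dairy1→Supermarket1: 6 × £10 = £60
  Dairy1→Supermarket2: 36 × £4 = £144
  Dairy2→Supermarket1: 28 × £5 = £140
  Dairy3→Supermarket1: 49 × £17 = £833
  Dairy3→Supermarket3: 29 × £5 = £145
Total = 60 + 144 + 140 + 833 + 145 = £1322.

1322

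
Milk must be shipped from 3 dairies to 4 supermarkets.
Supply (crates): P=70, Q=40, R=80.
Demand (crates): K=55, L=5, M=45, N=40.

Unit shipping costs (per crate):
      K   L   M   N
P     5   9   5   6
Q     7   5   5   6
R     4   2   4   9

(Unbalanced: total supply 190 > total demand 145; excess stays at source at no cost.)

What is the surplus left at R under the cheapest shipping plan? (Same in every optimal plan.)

0

Minimum-cost shipments:
  P to M: 25 × 5 = 125
  P to N: 40 × 6 = 240
  R to K: 55 × 4 = 220
  R to L: 5 × 2 = 10
  R to M: 20 × 4 = 80
Total cost = 675.
R ships 80 of its 80, leaving 0.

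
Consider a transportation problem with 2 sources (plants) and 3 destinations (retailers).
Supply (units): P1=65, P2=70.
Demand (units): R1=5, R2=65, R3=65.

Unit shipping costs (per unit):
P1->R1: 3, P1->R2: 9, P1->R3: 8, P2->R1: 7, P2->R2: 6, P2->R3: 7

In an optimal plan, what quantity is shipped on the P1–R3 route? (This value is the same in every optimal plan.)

60

Solving gives:
  P1->R1: 5 × 3 = 15
  P1->R3: 60 × 8 = 480
  P2->R2: 65 × 6 = 390
  P2->R3: 5 × 7 = 35
Total cost = 920.
So P1→R3 carries 60 units.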